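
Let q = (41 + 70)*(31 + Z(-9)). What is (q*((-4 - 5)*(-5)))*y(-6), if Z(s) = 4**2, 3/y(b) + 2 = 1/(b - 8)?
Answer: -9860130/29 ≈ -3.4000e+5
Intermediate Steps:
y(b) = 3/(-2 + 1/(-8 + b)) (y(b) = 3/(-2 + 1/(b - 8)) = 3/(-2 + 1/(-8 + b)))
Z(s) = 16
q = 5217 (q = (41 + 70)*(31 + 16) = 111*47 = 5217)
(q*((-4 - 5)*(-5)))*y(-6) = (5217*((-4 - 5)*(-5)))*(3*(8 - 1*(-6))/(-17 + 2*(-6))) = (5217*(-9*(-5)))*(3*(8 + 6)/(-17 - 12)) = (5217*45)*(3*14/(-29)) = 234765*(3*(-1/29)*14) = 234765*(-42/29) = -9860130/29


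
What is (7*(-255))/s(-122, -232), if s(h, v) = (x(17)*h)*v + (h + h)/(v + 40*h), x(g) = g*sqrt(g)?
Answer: 2281230/105383900288996291 - 22996769382720*sqrt(17)/105383900288996291 ≈ -0.00089974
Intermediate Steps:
x(g) = g**(3/2)
s(h, v) = 2*h/(v + 40*h) + 17*h*v*sqrt(17) (s(h, v) = (17**(3/2)*h)*v + (h + h)/(v + 40*h) = ((17*sqrt(17))*h)*v + (2*h)/(v + 40*h) = (17*h*sqrt(17))*v + 2*h/(v + 40*h) = 17*h*v*sqrt(17) + 2*h/(v + 40*h) = 2*h/(v + 40*h) + 17*h*v*sqrt(17))
(7*(-255))/s(-122, -232) = (7*(-255))/((-122*(2 + 17*sqrt(17)*(-232)**2 + 680*(-122)*(-232)*sqrt(17))/(-232 + 40*(-122)))) = -1785*(-(-232 - 4880)/(122*(2 + 17*sqrt(17)*53824 + 19246720*sqrt(17)))) = -1785*2556/(61*(2 + 915008*sqrt(17) + 19246720*sqrt(17))) = -1785*2556/(61*(2 + 20161728*sqrt(17))) = -1785/(61/1278 + 481168*sqrt(17))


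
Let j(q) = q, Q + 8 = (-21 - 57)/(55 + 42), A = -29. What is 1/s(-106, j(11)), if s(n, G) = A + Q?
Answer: -97/3667 ≈ -0.026452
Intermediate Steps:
Q = -854/97 (Q = -8 + (-21 - 57)/(55 + 42) = -8 - 78/97 = -854/97 ≈ -8.8041)
s(n, G) = -3667/97 (s(n, G) = -29 - 854/97 = -3667/97)
1/s(-106, j(11)) = 1/(-3667/97) = -97/3667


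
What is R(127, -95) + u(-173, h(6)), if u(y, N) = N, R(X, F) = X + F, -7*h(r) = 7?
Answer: 31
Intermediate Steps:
h(r) = -1 (h(r) = -⅐*7 = -1)
R(X, F) = F + X
R(127, -95) + u(-173, h(6)) = (-95 + 127) - 1 = 32 - 1 = 31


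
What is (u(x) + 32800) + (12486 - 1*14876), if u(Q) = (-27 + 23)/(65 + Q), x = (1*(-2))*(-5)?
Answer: 2280746/75 ≈ 30410.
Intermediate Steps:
x = 10 (x = -2*(-5) = 10)
u(Q) = -4/(65 + Q)
(u(x) + 32800) + (12486 - 1*14876) = (-4/(65 + 10) + 32800) + (12486 - 1*14876) = (-4/75 + 32800) + (12486 - 14876) = (-4*1/75 + 32800) - 2390 = (-4/75 + 32800) - 2390 = 2459996/75 - 2390 = 2280746/75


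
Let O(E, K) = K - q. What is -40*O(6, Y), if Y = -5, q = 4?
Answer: 360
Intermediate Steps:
O(E, K) = -4 + K (O(E, K) = K - 1*4 = K - 4 = -4 + K)
-40*O(6, Y) = -40*(-4 - 5) = -40*(-9) = 360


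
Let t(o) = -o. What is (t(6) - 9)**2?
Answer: 225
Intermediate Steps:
(t(6) - 9)**2 = (-1*6 - 9)**2 = (-6 - 9)**2 = (-15)**2 = 225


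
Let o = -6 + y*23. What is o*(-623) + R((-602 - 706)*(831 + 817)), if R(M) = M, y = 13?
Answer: -2338123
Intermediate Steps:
o = 293 (o = -6 + 13*23 = -6 + 299 = 293)
o*(-623) + R((-602 - 706)*(831 + 817)) = 293*(-623) + (-602 - 706)*(831 + 817) = -182539 - 1308*1648 = -182539 - 2155584 = -2338123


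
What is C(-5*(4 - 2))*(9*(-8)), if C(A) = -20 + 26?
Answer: -432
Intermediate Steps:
C(A) = 6
C(-5*(4 - 2))*(9*(-8)) = 6*(9*(-8)) = 6*(-72) = -432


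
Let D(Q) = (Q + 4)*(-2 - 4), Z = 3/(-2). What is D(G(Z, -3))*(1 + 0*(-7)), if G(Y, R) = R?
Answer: -6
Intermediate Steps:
Z = -3/2 (Z = 3*(-½) = -3/2 ≈ -1.5000)
D(Q) = -24 - 6*Q (D(Q) = (4 + Q)*(-6) = -24 - 6*Q)
D(G(Z, -3))*(1 + 0*(-7)) = (-24 - 6*(-3))*(1 + 0*(-7)) = (-24 + 18)*(1 + 0) = -6*1 = -6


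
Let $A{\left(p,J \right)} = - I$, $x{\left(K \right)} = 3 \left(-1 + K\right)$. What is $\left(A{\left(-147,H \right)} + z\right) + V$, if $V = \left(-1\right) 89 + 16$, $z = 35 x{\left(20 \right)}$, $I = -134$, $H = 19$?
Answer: $2056$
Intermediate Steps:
$x{\left(K \right)} = -3 + 3 K$
$A{\left(p,J \right)} = 134$ ($A{\left(p,J \right)} = \left(-1\right) \left(-134\right) = 134$)
$z = 1995$ ($z = 35 \left(-3 + 3 \cdot 20\right) = 35 \left(-3 + 60\right) = 35 \cdot 57 = 1995$)
$V = -73$ ($V = -89 + 16 = -73$)
$\left(A{\left(-147,H \right)} + z\right) + V = \left(134 + 1995\right) - 73 = 2129 - 73 = 2056$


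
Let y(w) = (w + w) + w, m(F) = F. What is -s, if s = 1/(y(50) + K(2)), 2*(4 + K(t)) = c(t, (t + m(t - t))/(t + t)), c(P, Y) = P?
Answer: -1/147 ≈ -0.0068027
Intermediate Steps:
y(w) = 3*w (y(w) = 2*w + w = 3*w)
K(t) = -4 + t/2
s = 1/147 (s = 1/(3*50 + (-4 + (½)*2)) = 1/(150 + (-4 + 1)) = 1/(150 - 3) = 1/147 ≈ 0.0068027)
-s = -1*1/147 = -1/147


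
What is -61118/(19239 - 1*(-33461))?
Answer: -30559/26350 ≈ -1.1597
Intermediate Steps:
-61118/(19239 - 1*(-33461)) = -61118/(19239 + 33461) = -61118/52700 = -61118*1/52700 = -30559/26350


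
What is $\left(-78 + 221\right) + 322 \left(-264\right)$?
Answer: $-84865$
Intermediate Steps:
$\left(-78 + 221\right) + 322 \left(-264\right) = 143 - 85008 = -84865$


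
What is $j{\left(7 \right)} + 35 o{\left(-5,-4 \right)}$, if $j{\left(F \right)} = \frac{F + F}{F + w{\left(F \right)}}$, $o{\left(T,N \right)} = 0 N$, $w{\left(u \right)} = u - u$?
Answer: $2$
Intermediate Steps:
$w{\left(u \right)} = 0$
$o{\left(T,N \right)} = 0$
$j{\left(F \right)} = 2$ ($j{\left(F \right)} = \frac{F + F}{F + 0} = \frac{2 F}{F} = 2$)
$j{\left(7 \right)} + 35 o{\left(-5,-4 \right)} = 2 + 35 \cdot 0 = 2 + 0 = 2$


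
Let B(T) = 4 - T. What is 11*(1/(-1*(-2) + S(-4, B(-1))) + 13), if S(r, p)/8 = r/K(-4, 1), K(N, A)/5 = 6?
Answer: 2167/14 ≈ 154.79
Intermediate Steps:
K(N, A) = 30 (K(N, A) = 5*6 = 30)
S(r, p) = 4*r/15 (S(r, p) = 8*(r/30) = 4*r/15)
11*(1/(-1*(-2) + S(-4, B(-1))) + 13) = 11*(1/(-1*(-2) + (4/15)*(-4)) + 13) = 11*(1/(2 - 16/15) + 13) = 11*(1/(14/15) + 13) = 11*(15/14 + 13) = 11*(197/14) = 2167/14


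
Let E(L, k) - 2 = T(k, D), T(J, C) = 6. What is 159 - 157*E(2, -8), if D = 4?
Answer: -1097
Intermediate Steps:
E(L, k) = 8 (E(L, k) = 2 + 6 = 8)
159 - 157*E(2, -8) = 159 - 157*8 = 159 - 1256 = -1097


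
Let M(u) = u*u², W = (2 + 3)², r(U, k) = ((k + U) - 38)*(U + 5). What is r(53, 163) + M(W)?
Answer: 25949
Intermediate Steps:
r(U, k) = (5 + U)*(-38 + U + k) (r(U, k) = ((U + k) - 38)*(5 + U) = (-38 + U + k)*(5 + U) = (5 + U)*(-38 + U + k))
W = 25 (W = 5² = 25)
M(u) = u³
r(53, 163) + M(W) = (-190 + 53² - 33*53 + 5*163 + 53*163) + 25³ = (-190 + 2809 - 1749 + 815 + 8639) + 15625 = 10324 + 15625 = 25949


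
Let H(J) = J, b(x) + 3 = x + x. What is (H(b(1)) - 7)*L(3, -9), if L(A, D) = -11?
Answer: 88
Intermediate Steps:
b(x) = -3 + 2*x (b(x) = -3 + (x + x) = -3 + 2*x)
(H(b(1)) - 7)*L(3, -9) = ((-3 + 2*1) - 7)*(-11) = ((-3 + 2) - 7)*(-11) = (-1 - 7)*(-11) = -8*(-11) = 88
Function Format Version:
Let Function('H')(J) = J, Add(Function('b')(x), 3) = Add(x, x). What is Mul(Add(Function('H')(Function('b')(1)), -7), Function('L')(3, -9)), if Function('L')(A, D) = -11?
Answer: 88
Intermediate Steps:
Function('b')(x) = Add(-3, Mul(2, x)) (Function('b')(x) = Add(-3, Add(x, x)) = Add(-3, Mul(2, x)))
Mul(Add(Function('H')(Function('b')(1)), -7), Function('L')(3, -9)) = Mul(Add(Add(-3, Mul(2, 1)), -7), -11) = Mul(Add(Add(-3, 2), -7), -11) = Mul(Add(-1, -7), -11) = Mul(-8, -11) = 88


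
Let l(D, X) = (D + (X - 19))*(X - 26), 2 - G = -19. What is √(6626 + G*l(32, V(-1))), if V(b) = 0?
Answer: 2*I*√118 ≈ 21.726*I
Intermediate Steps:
G = 21 (G = 2 - 1*(-19) = 2 + 19 = 21)
l(D, X) = (-26 + X)*(-19 + D + X) (l(D, X) = (D + (-19 + X))*(-26 + X) = (-19 + D + X)*(-26 + X) = (-26 + X)*(-19 + D + X))
√(6626 + G*l(32, V(-1))) = √(6626 + 21*(494 + 0² - 45*0 - 26*32 + 32*0)) = √(6626 + 21*(494 + 0 + 0 - 832 + 0)) = √(6626 + 21*(-338)) = √(6626 - 7098) = √(-472) = 2*I*√118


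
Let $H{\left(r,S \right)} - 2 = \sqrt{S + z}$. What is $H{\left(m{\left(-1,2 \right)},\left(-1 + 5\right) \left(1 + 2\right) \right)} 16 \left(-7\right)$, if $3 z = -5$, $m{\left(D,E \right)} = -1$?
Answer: $-224 - \frac{112 \sqrt{93}}{3} \approx -584.03$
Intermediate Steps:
$z = - \frac{5}{3}$ ($z = \frac{1}{3} \left(-5\right) = - \frac{5}{3} \approx -1.6667$)
$H{\left(r,S \right)} = 2 + \sqrt{- \frac{5}{3} + S}$ ($H{\left(r,S \right)} = 2 + \sqrt{S - \frac{5}{3}} = 2 + \sqrt{- \frac{5}{3} + S}$)
$H{\left(m{\left(-1,2 \right)},\left(-1 + 5\right) \left(1 + 2\right) \right)} 16 \left(-7\right) = \left(2 + \frac{\sqrt{-15 + 9 \left(-1 + 5\right) \left(1 + 2\right)}}{3}\right) 16 \left(-7\right) = \left(2 + \frac{\sqrt{-15 + 9 \cdot 4 \cdot 3}}{3}\right) 16 \left(-7\right) = \left(2 + \frac{\sqrt{-15 + 9 \cdot 12}}{3}\right) 16 \left(-7\right) = \left(2 + \frac{\sqrt{-15 + 108}}{3}\right) 16 \left(-7\right) = \left(2 + \frac{\sqrt{93}}{3}\right) 16 \left(-7\right) = \left(32 + \frac{16 \sqrt{93}}{3}\right) \left(-7\right) = -224 - \frac{112 \sqrt{93}}{3}$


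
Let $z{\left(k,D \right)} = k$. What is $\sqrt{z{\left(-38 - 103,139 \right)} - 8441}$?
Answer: $i \sqrt{8582} \approx 92.639 i$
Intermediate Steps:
$\sqrt{z{\left(-38 - 103,139 \right)} - 8441} = \sqrt{\left(-38 - 103\right) - 8441} = \sqrt{-141 - 8441} = \sqrt{-8582} = i \sqrt{8582}$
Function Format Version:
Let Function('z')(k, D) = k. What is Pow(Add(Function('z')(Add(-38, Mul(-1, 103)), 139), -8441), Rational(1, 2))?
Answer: Mul(I, Pow(8582, Rational(1, 2))) ≈ Mul(92.639, I)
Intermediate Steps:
Pow(Add(Function('z')(Add(-38, Mul(-1, 103)), 139), -8441), Rational(1, 2)) = Pow(Add(Add(-38, Mul(-1, 103)), -8441), Rational(1, 2)) = Pow(Add(Add(-38, -103), -8441), Rational(1, 2)) = Pow(Add(-141, -8441), Rational(1, 2)) = Pow(-8582, Rational(1, 2)) = Mul(I, Pow(8582, Rational(1, 2)))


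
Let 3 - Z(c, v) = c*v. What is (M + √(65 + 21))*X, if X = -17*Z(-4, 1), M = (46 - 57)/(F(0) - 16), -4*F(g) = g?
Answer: -1309/16 - 119*√86 ≈ -1185.4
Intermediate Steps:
F(g) = -g/4
Z(c, v) = 3 - c*v
M = 11/16 (M = (46 - 57)/(-¼*0 - 16) = -11/(0 - 16) = -11/(-16) = -11*(-1/16) = 11/16 ≈ 0.68750)
X = -119 (X = -17*(3 - 1*(-4)*1) = -17*(3 + 4) = -17*7 = -119)
(M + √(65 + 21))*X = (11/16 + √(65 + 21))*(-119) = (11/16 + √86)*(-119) = -1309/16 - 119*√86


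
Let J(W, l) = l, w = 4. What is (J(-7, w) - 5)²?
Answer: 1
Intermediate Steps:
(J(-7, w) - 5)² = (4 - 5)² = (-1)² = 1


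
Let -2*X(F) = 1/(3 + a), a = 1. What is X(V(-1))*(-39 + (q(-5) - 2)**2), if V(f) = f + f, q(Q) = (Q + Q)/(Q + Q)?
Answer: 19/4 ≈ 4.7500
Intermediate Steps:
q(Q) = 1 (q(Q) = (2*Q)/((2*Q)) = (2*Q)*(1/(2*Q)) = 1)
V(f) = 2*f
X(F) = -1/8 (X(F) = -1/(2*(3 + 1)) = -1/2/4 = -1/2*1/4 = -1/8)
X(V(-1))*(-39 + (q(-5) - 2)**2) = -(-39 + (1 - 2)**2)/8 = -(-39 + (-1)**2)/8 = -(-39 + 1)/8 = -1/8*(-38) = 19/4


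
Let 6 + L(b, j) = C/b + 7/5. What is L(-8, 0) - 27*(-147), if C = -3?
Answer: 158591/40 ≈ 3964.8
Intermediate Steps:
L(b, j) = -23/5 - 3/b (L(b, j) = -6 + (-3/b + 7/5) = -6 + (7/5 - 3/b) = -23/5 - 3/b)
L(-8, 0) - 27*(-147) = (-23/5 - 3/(-8)) - 27*(-147) = (-23/5 - 3*(-1/8)) + 3969 = (-23/5 + 3/8) + 3969 = -169/40 + 3969 = 158591/40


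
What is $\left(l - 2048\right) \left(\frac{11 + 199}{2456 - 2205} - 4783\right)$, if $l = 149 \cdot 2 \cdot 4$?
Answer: $\frac{1027476488}{251} \approx 4.0935 \cdot 10^{6}$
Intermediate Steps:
$l = 1192$ ($l = 149 \cdot 8 = 1192$)
$\left(l - 2048\right) \left(\frac{11 + 199}{2456 - 2205} - 4783\right) = \left(1192 - 2048\right) \left(\frac{11 + 199}{2456 - 2205} - 4783\right) = - 856 \left(\frac{210}{251} - 4783\right) = \left(-856\right) \left(- \frac{1200323}{251}\right) = \frac{1027476488}{251}$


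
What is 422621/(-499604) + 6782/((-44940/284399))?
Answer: -34416149969879/801864420 ≈ -42920.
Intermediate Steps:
422621/(-499604) + 6782/((-44940/284399)) = 422621*(-1/499604) + 6782/((-44940*1/284399)) = -422621/499604 + 6782/(-44940/284399) = -422621/499604 + 6782*(-284399/44940) = -422621/499604 - 964397009/22470 = -34416149969879/801864420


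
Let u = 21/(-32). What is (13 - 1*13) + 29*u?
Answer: -609/32 ≈ -19.031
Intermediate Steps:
u = -21/32 (u = 21*(-1/32) = -21/32 ≈ -0.65625)
(13 - 1*13) + 29*u = (13 - 1*13) + 29*(-21/32) = (13 - 13) - 609/32 = 0 - 609/32 = -609/32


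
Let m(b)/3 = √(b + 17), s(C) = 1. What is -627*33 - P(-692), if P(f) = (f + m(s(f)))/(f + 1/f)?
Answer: -9908674579/478865 + 6228*√2/478865 ≈ -20692.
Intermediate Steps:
m(b) = 3*√(17 + b) (m(b) = 3*√(b + 17) = 3*√(17 + b))
P(f) = (f + 9*√2)/(f + 1/f) (P(f) = (f + 3*√(17 + 1))/(f + 1/f) = (f + 3*√18)/(f + 1/f) = (f + 3*(3*√2))/(f + 1/f) = (f + 9*√2)/(f + 1/f))
-627*33 - P(-692) = -627*33 - (-692)*(-692 + 9*√2)/(1 + (-692)²) = -20691 - (-692)*(-692 + 9*√2)/(1 + 478864) = -20691 - (-692)*(-692 + 9*√2)/478865 = -20691 - (478864/478865 - 6228*√2/478865) = -20691 + (-478864/478865 + 6228*√2/478865) = -9908674579/478865 + 6228*√2/478865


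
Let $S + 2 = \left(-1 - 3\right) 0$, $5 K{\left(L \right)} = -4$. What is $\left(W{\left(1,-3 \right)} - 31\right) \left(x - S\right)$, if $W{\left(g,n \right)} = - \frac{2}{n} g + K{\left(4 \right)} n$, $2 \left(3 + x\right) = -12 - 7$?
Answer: $\frac{2933}{10} \approx 293.3$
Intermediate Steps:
$K{\left(L \right)} = - \frac{4}{5}$ ($K{\left(L \right)} = \frac{1}{5} \left(-4\right) = - \frac{4}{5}$)
$x = - \frac{25}{2}$ ($x = -3 + \frac{-12 - 7}{2} = -3 + \frac{1}{2} \left(-19\right) = -3 - \frac{19}{2} = - \frac{25}{2} \approx -12.5$)
$S = -2$ ($S = -2 + \left(-1 - 3\right) 0 = -2 - 0 = -2 + 0 = -2$)
$W{\left(g,n \right)} = - \frac{4 n}{5} - \frac{2 g}{n}$ ($W{\left(g,n \right)} = - \frac{2}{n} g - \frac{4 n}{5} = - \frac{2 g}{n} - \frac{4 n}{5} = - \frac{4 n}{5} - \frac{2 g}{n}$)
$\left(W{\left(1,-3 \right)} - 31\right) \left(x - S\right) = \left(\left(\left(- \frac{4}{5}\right) \left(-3\right) - \frac{2}{-3}\right) - 31\right) \left(- \frac{25}{2} - -2\right) = \left(\left(\frac{12}{5} - 2 \left(- \frac{1}{3}\right)\right) - 31\right) \left(- \frac{25}{2} + 2\right) = \left(\left(\frac{12}{5} + \frac{2}{3}\right) - 31\right) \left(- \frac{21}{2}\right) = \left(\frac{46}{15} - 31\right) \left(- \frac{21}{2}\right) = \left(- \frac{419}{15}\right) \left(- \frac{21}{2}\right) = \frac{2933}{10}$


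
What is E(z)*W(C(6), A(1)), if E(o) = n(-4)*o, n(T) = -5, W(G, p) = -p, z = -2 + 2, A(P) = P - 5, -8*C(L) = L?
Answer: 0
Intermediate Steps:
C(L) = -L/8
A(P) = -5 + P
z = 0
E(o) = -5*o
E(z)*W(C(6), A(1)) = (-5*0)*(-(-5 + 1)) = 0*(-1*(-4)) = 0*4 = 0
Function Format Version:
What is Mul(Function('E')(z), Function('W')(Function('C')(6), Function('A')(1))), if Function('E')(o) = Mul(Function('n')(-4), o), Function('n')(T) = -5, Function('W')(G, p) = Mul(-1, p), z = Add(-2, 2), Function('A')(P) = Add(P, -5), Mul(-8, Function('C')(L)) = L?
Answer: 0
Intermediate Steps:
Function('C')(L) = Mul(Rational(-1, 8), L)
Function('A')(P) = Add(-5, P)
z = 0
Function('E')(o) = Mul(-5, o)
Mul(Function('E')(z), Function('W')(Function('C')(6), Function('A')(1))) = Mul(Mul(-5, 0), Mul(-1, Add(-5, 1))) = Mul(0, Mul(-1, -4)) = Mul(0, 4) = 0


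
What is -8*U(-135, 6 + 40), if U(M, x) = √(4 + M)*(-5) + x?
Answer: -368 + 40*I*√131 ≈ -368.0 + 457.82*I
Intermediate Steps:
U(M, x) = x - 5*√(4 + M) (U(M, x) = -5*√(4 + M) + x = x - 5*√(4 + M))
-8*U(-135, 6 + 40) = -8*((6 + 40) - 5*√(4 - 135)) = -8*(46 - 5*I*√131) = -368 + 40*I*√131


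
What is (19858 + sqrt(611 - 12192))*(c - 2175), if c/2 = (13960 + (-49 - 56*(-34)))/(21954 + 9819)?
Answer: -1371684300410/31773 - 69074645*I*sqrt(11581)/31773 ≈ -4.3171e+7 - 2.3396e+5*I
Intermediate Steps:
c = 31630/31773 (c = 2*((13960 + (-49 - 56*(-34)))/(21954 + 9819)) = 2*((13960 + (-49 + 1904))/31773) = 2*((13960 + 1855)*(1/31773)) = 2*(15815*(1/31773)) = 2*(15815/31773) = 31630/31773 ≈ 0.99550)
(19858 + sqrt(611 - 12192))*(c - 2175) = (19858 + sqrt(611 - 12192))*(31630/31773 - 2175) = (19858 + sqrt(-11581))*(-69074645/31773) = (19858 + I*sqrt(11581))*(-69074645/31773) = -1371684300410/31773 - 69074645*I*sqrt(11581)/31773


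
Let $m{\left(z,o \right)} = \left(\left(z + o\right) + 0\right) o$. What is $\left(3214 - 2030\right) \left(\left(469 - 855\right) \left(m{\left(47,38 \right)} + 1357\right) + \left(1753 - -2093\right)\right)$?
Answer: $-2091815424$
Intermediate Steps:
$m{\left(z,o \right)} = o \left(o + z\right)$ ($m{\left(z,o \right)} = \left(\left(o + z\right) + 0\right) o = \left(o + z\right) o = o \left(o + z\right)$)
$\left(3214 - 2030\right) \left(\left(469 - 855\right) \left(m{\left(47,38 \right)} + 1357\right) + \left(1753 - -2093\right)\right) = \left(3214 - 2030\right) \left(\left(469 - 855\right) \left(38 \left(38 + 47\right) + 1357\right) + \left(1753 - -2093\right)\right) = 1184 \left(- 386 \left(38 \cdot 85 + 1357\right) + \left(1753 + 2093\right)\right) = 1184 \left(- 386 \left(3230 + 1357\right) + 3846\right) = 1184 \left(\left(-386\right) 4587 + 3846\right) = 1184 \left(-1770582 + 3846\right) = 1184 \left(-1766736\right) = -2091815424$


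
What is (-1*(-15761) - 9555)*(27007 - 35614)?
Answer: -53415042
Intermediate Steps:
(-1*(-15761) - 9555)*(27007 - 35614) = (15761 - 9555)*(-8607) = 6206*(-8607) = -53415042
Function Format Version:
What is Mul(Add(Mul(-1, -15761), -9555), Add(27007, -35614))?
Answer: -53415042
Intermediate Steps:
Mul(Add(Mul(-1, -15761), -9555), Add(27007, -35614)) = Mul(Add(15761, -9555), -8607) = Mul(6206, -8607) = -53415042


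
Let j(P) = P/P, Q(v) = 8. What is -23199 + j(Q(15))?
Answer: -23198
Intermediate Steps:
j(P) = 1
-23199 + j(Q(15)) = -23199 + 1 = -23198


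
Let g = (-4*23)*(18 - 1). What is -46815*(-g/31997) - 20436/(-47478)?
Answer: -579270274798/253192261 ≈ -2287.9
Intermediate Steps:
g = -1564 (g = -92*17 = -1564)
-46815*(-g/31997) - 20436/(-47478) = -46815/((-31997/(-1564))) - 20436/(-47478) = -46815/((-31997*(-1/1564))) - 20436*(-1/47478) = -46815/31997/1564 + 3406/7913 = -46815*1564/31997 + 3406/7913 = -73218660/31997 + 3406/7913 = -579270274798/253192261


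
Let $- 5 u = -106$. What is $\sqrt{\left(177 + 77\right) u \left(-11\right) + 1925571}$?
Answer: $\frac{\sqrt{46658455}}{5} \approx 1366.1$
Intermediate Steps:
$u = \frac{106}{5}$ ($u = \left(- \frac{1}{5}\right) \left(-106\right) = \frac{106}{5} \approx 21.2$)
$\sqrt{\left(177 + 77\right) u \left(-11\right) + 1925571} = \sqrt{\left(177 + 77\right) \frac{106}{5} \left(-11\right) + 1925571} = \sqrt{254 \cdot \frac{106}{5} \left(-11\right) + 1925571} = \sqrt{\frac{26924}{5} \left(-11\right) + 1925571} = \sqrt{- \frac{296164}{5} + 1925571} = \sqrt{\frac{9331691}{5}} = \frac{\sqrt{46658455}}{5}$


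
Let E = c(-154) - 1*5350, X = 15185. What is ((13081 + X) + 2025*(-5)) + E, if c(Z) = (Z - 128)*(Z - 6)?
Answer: 57911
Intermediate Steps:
c(Z) = (-128 + Z)*(-6 + Z)
E = 39770 (E = (768 + (-154)**2 - 134*(-154)) - 1*5350 = (768 + 23716 + 20636) - 5350 = 45120 - 5350 = 39770)
((13081 + X) + 2025*(-5)) + E = ((13081 + 15185) + 2025*(-5)) + 39770 = (28266 - 10125) + 39770 = 18141 + 39770 = 57911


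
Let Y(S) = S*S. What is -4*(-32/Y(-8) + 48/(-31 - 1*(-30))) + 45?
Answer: 239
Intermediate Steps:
Y(S) = S**2
-4*(-32/Y(-8) + 48/(-31 - 1*(-30))) + 45 = -4*(-32/((-8)**2) + 48/(-31 - 1*(-30))) + 45 = -4*(-32/64 + 48/(-31 + 30)) + 45 = -4*(-32*1/64 + 48/(-1)) + 45 = -4*(-1/2 + 48*(-1)) + 45 = -4*(-1/2 - 48) + 45 = -4*(-97/2) + 45 = 194 + 45 = 239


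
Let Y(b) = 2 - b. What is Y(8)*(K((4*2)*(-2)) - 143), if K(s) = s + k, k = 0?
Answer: 954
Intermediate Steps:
K(s) = s (K(s) = s + 0 = s)
Y(8)*(K((4*2)*(-2)) - 143) = (2 - 1*8)*((4*2)*(-2) - 143) = (2 - 8)*(8*(-2) - 143) = -6*(-16 - 143) = -6*(-159) = 954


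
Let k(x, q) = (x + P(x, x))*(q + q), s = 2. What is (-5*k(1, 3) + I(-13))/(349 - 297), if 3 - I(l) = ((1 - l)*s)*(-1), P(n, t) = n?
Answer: -29/52 ≈ -0.55769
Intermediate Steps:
k(x, q) = 4*q*x (k(x, q) = (x + x)*(q + q) = (2*x)*(2*q) = 4*q*x)
I(l) = 5 - 2*l (I(l) = 3 - (1 - l)*2*(-1) = 3 - (2 - 2*l)*(-1) = 3 - (-2 + 2*l) = 3 + (2 - 2*l) = 5 - 2*l)
(-5*k(1, 3) + I(-13))/(349 - 297) = (-20*3 + (5 - 2*(-13)))/(349 - 297) = (-5*12 + (5 + 26))/52 = (-60 + 31)*(1/52) = -29*1/52 = -29/52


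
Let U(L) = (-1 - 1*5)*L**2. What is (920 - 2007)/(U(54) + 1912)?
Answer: 1087/15584 ≈ 0.069751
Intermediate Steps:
U(L) = -6*L**2 (U(L) = (-1 - 5)*L**2 = -6*L**2)
(920 - 2007)/(U(54) + 1912) = (920 - 2007)/(-6*54**2 + 1912) = -1087/(-6*2916 + 1912) = -1087/(-17496 + 1912) = -1087/(-15584) = -1087*(-1/15584) = 1087/15584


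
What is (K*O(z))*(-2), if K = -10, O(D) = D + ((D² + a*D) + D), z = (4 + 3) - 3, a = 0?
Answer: 480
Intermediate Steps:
z = 4 (z = 7 - 3 = 4)
O(D) = D² + 2*D (O(D) = D + ((D² + 0*D) + D) = D + ((D² + 0) + D) = D + (D² + D) = D + (D + D²) = D² + 2*D)
(K*O(z))*(-2) = -40*(2 + 4)*(-2) = -40*6*(-2) = -10*24*(-2) = -240*(-2) = 480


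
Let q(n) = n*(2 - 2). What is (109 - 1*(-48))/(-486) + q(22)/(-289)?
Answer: -157/486 ≈ -0.32305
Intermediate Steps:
q(n) = 0 (q(n) = n*0 = 0)
(109 - 1*(-48))/(-486) + q(22)/(-289) = (109 - 1*(-48))/(-486) + 0/(-289) = (109 + 48)*(-1/486) + 0*(-1/289) = 157*(-1/486) + 0 = -157/486 + 0 = -157/486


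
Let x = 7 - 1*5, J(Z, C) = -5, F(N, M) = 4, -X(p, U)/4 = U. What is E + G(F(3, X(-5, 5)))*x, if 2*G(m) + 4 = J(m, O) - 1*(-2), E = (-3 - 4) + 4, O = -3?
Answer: -10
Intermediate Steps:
X(p, U) = -4*U
x = 2 (x = 7 - 5 = 2)
E = -3 (E = -7 + 4 = -3)
G(m) = -7/2 (G(m) = -2 + (-5 - 1*(-2))/2 = -2 + (-5 + 2)/2 = -2 + (1/2)*(-3) = -2 - 3/2 = -7/2)
E + G(F(3, X(-5, 5)))*x = -3 - 7/2*2 = -3 - 7 = -10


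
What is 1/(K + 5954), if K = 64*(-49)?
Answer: 1/2818 ≈ 0.00035486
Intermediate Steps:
K = -3136
1/(K + 5954) = 1/(-3136 + 5954) = 1/2818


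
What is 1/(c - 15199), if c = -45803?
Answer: -1/61002 ≈ -1.6393e-5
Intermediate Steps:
1/(c - 15199) = 1/(-45803 - 15199) = 1/(-61002) = -1/61002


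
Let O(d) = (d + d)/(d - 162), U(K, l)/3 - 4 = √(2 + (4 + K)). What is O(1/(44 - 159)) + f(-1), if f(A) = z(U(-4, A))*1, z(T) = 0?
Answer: 2/18631 ≈ 0.00010735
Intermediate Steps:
U(K, l) = 12 + 3*√(6 + K) (U(K, l) = 12 + 3*√(2 + (4 + K)) = 12 + 3*√(6 + K))
O(d) = 2*d/(-162 + d) (O(d) = (2*d)/(-162 + d) = 2*d/(-162 + d))
f(A) = 0 (f(A) = 0*1 = 0)
O(1/(44 - 159)) + f(-1) = 2/((44 - 159)*(-162 + 1/(44 - 159))) + 0 = 2/(-115*(-162 + 1/(-115))) + 0 = 2*(-1/115)/(-162 - 1/115) + 0 = 2*(-1/115)/(-18631/115) + 0 = 2*(-1/115)*(-115/18631) + 0 = 2/18631 + 0 = 2/18631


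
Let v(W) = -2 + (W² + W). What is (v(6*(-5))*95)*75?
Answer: 6184500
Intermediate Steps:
v(W) = -2 + W + W² (v(W) = -2 + (W + W²) = -2 + W + W²)
(v(6*(-5))*95)*75 = ((-2 + 6*(-5) + (6*(-5))²)*95)*75 = ((-2 - 30 + (-30)²)*95)*75 = ((-2 - 30 + 900)*95)*75 = (868*95)*75 = 82460*75 = 6184500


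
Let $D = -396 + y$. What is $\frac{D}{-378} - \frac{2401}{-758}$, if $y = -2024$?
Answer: $\frac{1370969}{143262} \approx 9.5697$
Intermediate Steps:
$D = -2420$ ($D = -396 - 2024 = -2420$)
$\frac{D}{-378} - \frac{2401}{-758} = - \frac{2420}{-378} - \frac{2401}{-758} = \left(-2420\right) \left(- \frac{1}{378}\right) - - \frac{2401}{758} = \frac{1210}{189} + \frac{2401}{758} = \frac{1370969}{143262}$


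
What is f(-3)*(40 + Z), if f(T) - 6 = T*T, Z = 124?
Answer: 2460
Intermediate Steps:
f(T) = 6 + T² (f(T) = 6 + T*T = 6 + T²)
f(-3)*(40 + Z) = (6 + (-3)²)*(40 + 124) = (6 + 9)*164 = 15*164 = 2460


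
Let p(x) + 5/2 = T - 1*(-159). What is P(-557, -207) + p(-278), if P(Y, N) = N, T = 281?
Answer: 461/2 ≈ 230.50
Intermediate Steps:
p(x) = 875/2 (p(x) = -5/2 + (281 - 1*(-159)) = -5/2 + (281 + 159) = -5/2 + 440 = 875/2)
P(-557, -207) + p(-278) = -207 + 875/2 = 461/2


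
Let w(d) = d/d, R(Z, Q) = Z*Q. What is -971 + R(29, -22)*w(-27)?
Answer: -1609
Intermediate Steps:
R(Z, Q) = Q*Z
w(d) = 1
-971 + R(29, -22)*w(-27) = -971 - 22*29*1 = -971 - 638*1 = -971 - 638 = -1609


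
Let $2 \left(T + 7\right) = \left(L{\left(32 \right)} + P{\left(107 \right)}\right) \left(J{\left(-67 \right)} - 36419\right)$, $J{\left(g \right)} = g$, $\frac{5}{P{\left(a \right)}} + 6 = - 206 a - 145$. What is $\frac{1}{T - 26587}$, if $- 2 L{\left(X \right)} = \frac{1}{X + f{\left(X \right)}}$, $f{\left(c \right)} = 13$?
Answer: $- \frac{221930}{5856109059} \approx -3.7897 \cdot 10^{-5}$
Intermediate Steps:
$P{\left(a \right)} = \frac{5}{-151 - 206 a}$ ($P{\left(a \right)} = \frac{5}{-6 - \left(145 + 206 a\right)} = \frac{5}{-151 - 206 a}$)
$L{\left(X \right)} = - \frac{1}{2 \left(13 + X\right)}$ ($L{\left(X \right)} = - \frac{1}{2 \left(X + 13\right)} = - \frac{1}{2 \left(13 + X\right)}$)
$T = \frac{44343851}{221930}$ ($T = -7 + \frac{\left(- \frac{1}{26 + 2 \cdot 32} - \frac{5}{151 + 206 \cdot 107}\right) \left(-67 - 36419\right)}{2} = -7 + \frac{\left(- \frac{1}{26 + 64} - \frac{5}{151 + 22042}\right) \left(-36486\right)}{2} = -7 + \frac{\left(- \frac{1}{90} - \frac{5}{22193}\right) \left(-36486\right)}{2} = -7 + \frac{\left(- \frac{22643}{1997370}\right) \left(-36486\right)}{2} = -7 + \frac{1}{2} \cdot \frac{45897361}{110965} = -7 + \frac{45897361}{221930} = \frac{44343851}{221930} \approx 199.81$)
$\frac{1}{T - 26587} = \frac{1}{\frac{44343851}{221930} - 26587} = \frac{1}{- \frac{5856109059}{221930}} = - \frac{221930}{5856109059}$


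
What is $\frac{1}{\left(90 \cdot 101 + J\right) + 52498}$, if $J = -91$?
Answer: $\frac{1}{61497} \approx 1.6261 \cdot 10^{-5}$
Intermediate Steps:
$\frac{1}{\left(90 \cdot 101 + J\right) + 52498} = \frac{1}{\left(90 \cdot 101 - 91\right) + 52498} = \frac{1}{\left(9090 - 91\right) + 52498} = \frac{1}{8999 + 52498} = \frac{1}{61497}$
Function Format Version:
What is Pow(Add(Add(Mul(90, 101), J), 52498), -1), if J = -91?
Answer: Rational(1, 61497) ≈ 1.6261e-5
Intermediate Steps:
Pow(Add(Add(Mul(90, 101), J), 52498), -1) = Pow(Add(Add(Mul(90, 101), -91), 52498), -1) = Pow(Add(Add(9090, -91), 52498), -1) = Pow(Add(8999, 52498), -1) = Pow(61497, -1) = Rational(1, 61497)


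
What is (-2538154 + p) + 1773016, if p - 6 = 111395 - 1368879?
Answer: -2022616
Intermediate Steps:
p = -1257478 (p = 6 + (111395 - 1368879) = 6 - 1257484 = -1257478)
(-2538154 + p) + 1773016 = (-2538154 - 1257478) + 1773016 = -3795632 + 1773016 = -2022616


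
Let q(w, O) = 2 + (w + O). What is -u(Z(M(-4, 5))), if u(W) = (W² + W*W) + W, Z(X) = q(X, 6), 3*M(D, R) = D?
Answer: -860/9 ≈ -95.556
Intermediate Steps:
q(w, O) = 2 + O + w (q(w, O) = 2 + (O + w) = 2 + O + w)
M(D, R) = D/3
Z(X) = 8 + X (Z(X) = 2 + 6 + X = 8 + X)
u(W) = W + 2*W² (u(W) = (W² + W²) + W = 2*W² + W = W + 2*W²)
-u(Z(M(-4, 5))) = -(8 + (⅓)*(-4))*(1 + 2*(8 + (⅓)*(-4))) = -(8 - 4/3)*(1 + 2*(8 - 4/3)) = -20*(1 + 2*(20/3))/3 = -20*(1 + 40/3)/3 = -20*43/(3*3) = -1*860/9 = -860/9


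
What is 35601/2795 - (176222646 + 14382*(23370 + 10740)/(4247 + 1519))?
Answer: -473561635697859/2685995 ≈ -1.7631e+8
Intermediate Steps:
35601/2795 - (176222646 + 14382*(23370 + 10740)/(4247 + 1519)) = 35601*(1/2795) - 14382/(1/(34110/5766 + 12253)) = 35601/2795 - 14382/(1/(34110*(1/5766) + 12253)) = 35601/2795 - 14382/(1/(5685/961 + 12253)) = 35601/2795 - 14382/(1/(11780818/961)) = 35601/2795 - 14382/961/11780818 = 35601/2795 - 14382*11780818/961 = 35601/2795 - 169431724476/961 = -473561635697859/2685995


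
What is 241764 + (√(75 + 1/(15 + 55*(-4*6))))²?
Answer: 315599894/1305 ≈ 2.4184e+5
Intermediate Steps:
241764 + (√(75 + 1/(15 + 55*(-4*6))))² = 241764 + (√(75 + 1/(15 + 55*(-24))))² = 241764 + (√(75 + 1/(15 - 1320)))² = 241764 + (√(75 + 1/(-1305)))² = 241764 + (√(75 - 1/1305))² = 241764 + (√(97874/1305))² = 241764 + (√14191730/435)² = 241764 + 97874/1305 = 315599894/1305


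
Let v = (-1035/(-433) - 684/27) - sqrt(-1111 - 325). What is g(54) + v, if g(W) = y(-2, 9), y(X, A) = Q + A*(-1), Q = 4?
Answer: -36298/1299 - 2*I*sqrt(359) ≈ -27.943 - 37.895*I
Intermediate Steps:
y(X, A) = 4 - A (y(X, A) = 4 + A*(-1) = 4 - A)
g(W) = -5 (g(W) = 4 - 1*9 = 4 - 9 = -5)
v = -29803/1299 - 2*I*sqrt(359) (v = (-1035*(-1/433) - 684*1/27) - sqrt(-1436) = (1035/433 - 76/3) - 2*I*sqrt(359) = -29803/1299 - 2*I*sqrt(359) ≈ -22.943 - 37.895*I)
g(54) + v = -5 + (-29803/1299 - 2*I*sqrt(359)) = -36298/1299 - 2*I*sqrt(359)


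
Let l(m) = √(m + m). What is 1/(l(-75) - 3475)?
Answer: -139/483031 - I*√6/2415155 ≈ -0.00028777 - 1.0142e-6*I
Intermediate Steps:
l(m) = √2*√m (l(m) = √(2*m) = √2*√m)
1/(l(-75) - 3475) = 1/(√2*√(-75) - 3475) = 1/(√2*(5*I*√3) - 3475) = 1/(5*I*√6 - 3475) = 1/(-3475 + 5*I*√6)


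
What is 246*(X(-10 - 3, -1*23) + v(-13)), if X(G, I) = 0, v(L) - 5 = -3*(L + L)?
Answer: 20418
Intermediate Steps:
v(L) = 5 - 6*L (v(L) = 5 - 3*(L + L) = 5 - 6*L)
246*(X(-10 - 3, -1*23) + v(-13)) = 246*(0 + (5 - 6*(-13))) = 246*(0 + (5 + 78)) = 246*(0 + 83) = 246*83 = 20418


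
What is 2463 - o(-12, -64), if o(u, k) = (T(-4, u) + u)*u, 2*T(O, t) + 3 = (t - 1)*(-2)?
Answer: 2457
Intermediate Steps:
T(O, t) = -½ - t (T(O, t) = -3/2 + ((t - 1)*(-2))/2 = -3/2 + ((-1 + t)*(-2))/2 = -3/2 + (2 - 2*t)/2 = -3/2 + (1 - t) = -½ - t)
o(u, k) = -u/2 (o(u, k) = ((-½ - u) + u)*u = -u/2)
2463 - o(-12, -64) = 2463 - (-1)*(-12)/2 = 2463 - 1*6 = 2463 - 6 = 2457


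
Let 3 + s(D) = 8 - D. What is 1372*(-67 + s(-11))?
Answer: -69972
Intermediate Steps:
s(D) = 5 - D (s(D) = -3 + (8 - D) = 5 - D)
1372*(-67 + s(-11)) = 1372*(-67 + (5 - 1*(-11))) = 1372*(-67 + (5 + 11)) = 1372*(-67 + 16) = 1372*(-51) = -69972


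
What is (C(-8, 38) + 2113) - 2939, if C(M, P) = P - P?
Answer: -826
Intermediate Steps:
C(M, P) = 0
(C(-8, 38) + 2113) - 2939 = (0 + 2113) - 2939 = 2113 - 2939 = -826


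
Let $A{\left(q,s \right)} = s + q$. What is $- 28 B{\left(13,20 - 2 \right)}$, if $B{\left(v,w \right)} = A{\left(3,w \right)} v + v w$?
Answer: $-14196$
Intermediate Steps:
$A{\left(q,s \right)} = q + s$
$B{\left(v,w \right)} = v w + v \left(3 + w\right)$ ($B{\left(v,w \right)} = \left(3 + w\right) v + v w = v \left(3 + w\right) + v w = v w + v \left(3 + w\right)$)
$- 28 B{\left(13,20 - 2 \right)} = - 28 \cdot 13 \left(3 + 2 \left(20 - 2\right)\right) = - 28 \cdot 13 \left(3 + 2 \cdot 18\right) = - 28 \cdot 13 \left(3 + 36\right) = - 28 \cdot 13 \cdot 39 = \left(-28\right) 507 = -14196$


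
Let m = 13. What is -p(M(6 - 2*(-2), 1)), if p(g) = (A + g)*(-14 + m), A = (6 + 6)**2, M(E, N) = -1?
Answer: 143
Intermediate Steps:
A = 144 (A = 12**2 = 144)
p(g) = -144 - g (p(g) = (144 + g)*(-14 + 13) = (144 + g)*(-1) = -144 - g)
-p(M(6 - 2*(-2), 1)) = -(-144 - 1*(-1)) = -(-144 + 1) = -1*(-143) = 143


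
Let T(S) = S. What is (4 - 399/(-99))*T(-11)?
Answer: -265/3 ≈ -88.333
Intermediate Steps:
(4 - 399/(-99))*T(-11) = (4 - 399/(-99))*(-11) = (4 - 399*(-1/99))*(-11) = (4 + 133/33)*(-11) = (265/33)*(-11) = -265/3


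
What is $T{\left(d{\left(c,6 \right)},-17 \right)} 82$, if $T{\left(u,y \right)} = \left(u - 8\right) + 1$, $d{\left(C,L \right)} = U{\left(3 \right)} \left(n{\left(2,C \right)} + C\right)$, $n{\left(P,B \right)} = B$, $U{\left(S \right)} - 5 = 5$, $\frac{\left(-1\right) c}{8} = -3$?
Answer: $38786$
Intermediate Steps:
$c = 24$ ($c = \left(-8\right) \left(-3\right) = 24$)
$U{\left(S \right)} = 10$ ($U{\left(S \right)} = 5 + 5 = 10$)
$d{\left(C,L \right)} = 20 C$ ($d{\left(C,L \right)} = 10 \left(C + C\right) = 10 \cdot 2 C = 20 C$)
$T{\left(u,y \right)} = -7 + u$ ($T{\left(u,y \right)} = \left(-8 + u\right) + 1 = -7 + u$)
$T{\left(d{\left(c,6 \right)},-17 \right)} 82 = \left(-7 + 20 \cdot 24\right) 82 = \left(-7 + 480\right) 82 = 473 \cdot 82 = 38786$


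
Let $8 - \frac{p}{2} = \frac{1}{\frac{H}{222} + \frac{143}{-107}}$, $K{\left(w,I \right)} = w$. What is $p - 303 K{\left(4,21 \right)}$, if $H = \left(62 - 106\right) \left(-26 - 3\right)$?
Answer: $- \frac{62685782}{52393} \approx -1196.5$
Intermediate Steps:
$H = 1276$ ($H = \left(-44\right) \left(-29\right) = 1276$)
$p = \frac{814534}{52393}$ ($p = 16 - \frac{2}{\frac{1276}{222} + \frac{143}{-107}} = 16 - \frac{2}{1276 \cdot \frac{1}{222} + 143 \left(- \frac{1}{107}\right)} = 16 - \frac{2}{\frac{638}{111} - \frac{143}{107}} = 16 - \frac{2}{\frac{52393}{11877}} = 16 - \frac{23754}{52393} = \frac{814534}{52393} \approx 15.547$)
$p - 303 K{\left(4,21 \right)} = \frac{814534}{52393} - 1212 = - \frac{62685782}{52393}$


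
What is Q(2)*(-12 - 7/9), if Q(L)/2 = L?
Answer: -460/9 ≈ -51.111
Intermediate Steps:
Q(L) = 2*L
Q(2)*(-12 - 7/9) = (2*2)*(-12 - 7/9) = 4*(-12 - 7*⅑) = 4*(-12 - 7/9) = 4*(-115/9) = -460/9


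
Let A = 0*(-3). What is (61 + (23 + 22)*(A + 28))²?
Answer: 1745041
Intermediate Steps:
A = 0
(61 + (23 + 22)*(A + 28))² = (61 + (23 + 22)*(0 + 28))² = (61 + 45*28)² = (61 + 1260)² = 1321² = 1745041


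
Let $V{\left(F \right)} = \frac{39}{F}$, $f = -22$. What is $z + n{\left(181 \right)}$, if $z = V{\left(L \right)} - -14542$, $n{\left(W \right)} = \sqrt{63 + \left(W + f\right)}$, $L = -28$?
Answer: $\frac{407137}{28} + \sqrt{222} \approx 14556.0$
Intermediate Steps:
$n{\left(W \right)} = \sqrt{41 + W}$ ($n{\left(W \right)} = \sqrt{63 + \left(W - 22\right)} = \sqrt{63 + \left(-22 + W\right)} = \sqrt{41 + W}$)
$z = \frac{407137}{28}$ ($z = \frac{39}{-28} - -14542 = 39 \left(- \frac{1}{28}\right) + 14542 = - \frac{39}{28} + 14542 = \frac{407137}{28} \approx 14541.0$)
$z + n{\left(181 \right)} = \frac{407137}{28} + \sqrt{41 + 181} = \frac{407137}{28} + \sqrt{222}$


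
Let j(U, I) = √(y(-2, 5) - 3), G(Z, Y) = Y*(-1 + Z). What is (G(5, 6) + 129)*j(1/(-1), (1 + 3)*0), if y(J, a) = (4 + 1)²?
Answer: 153*√22 ≈ 717.63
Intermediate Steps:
y(J, a) = 25 (y(J, a) = 5² = 25)
j(U, I) = √22 (j(U, I) = √(25 - 3) = √22)
(G(5, 6) + 129)*j(1/(-1), (1 + 3)*0) = (6*(-1 + 5) + 129)*√22 = (6*4 + 129)*√22 = (24 + 129)*√22 = 153*√22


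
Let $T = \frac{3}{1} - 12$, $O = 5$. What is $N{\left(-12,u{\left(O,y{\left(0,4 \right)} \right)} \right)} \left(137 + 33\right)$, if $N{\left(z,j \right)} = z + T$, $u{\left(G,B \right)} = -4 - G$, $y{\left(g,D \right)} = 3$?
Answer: $-3570$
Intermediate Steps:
$T = -9$ ($T = 3 \cdot 1 - 12 = 3 - 12 = -9$)
$N{\left(z,j \right)} = -9 + z$ ($N{\left(z,j \right)} = z - 9 = -9 + z$)
$N{\left(-12,u{\left(O,y{\left(0,4 \right)} \right)} \right)} \left(137 + 33\right) = \left(-9 - 12\right) \left(137 + 33\right) = \left(-21\right) 170 = -3570$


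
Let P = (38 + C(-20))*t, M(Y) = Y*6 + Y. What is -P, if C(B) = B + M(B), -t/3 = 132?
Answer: -48312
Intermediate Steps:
M(Y) = 7*Y (M(Y) = 6*Y + Y = 7*Y)
t = -396 (t = -3*132 = -396)
C(B) = 8*B (C(B) = B + 7*B = 8*B)
P = 48312 (P = (38 + 8*(-20))*(-396) = (38 - 160)*(-396) = -122*(-396) = 48312)
-P = -1*48312 = -48312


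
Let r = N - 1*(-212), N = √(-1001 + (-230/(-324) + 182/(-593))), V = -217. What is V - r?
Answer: -429 - I*√114002299030/10674 ≈ -429.0 - 31.632*I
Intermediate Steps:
N = I*√114002299030/10674 (N = √(-1001 + (-230*(-1/324) + 182*(-1/593))) = √(-1001 + (115/162 - 182/593)) = √(-1001 + 38711/96066) = √(-96123355/96066) = I*√114002299030/10674 ≈ 31.632*I)
r = 212 + I*√114002299030/10674 (r = I*√114002299030/10674 - 1*(-212) = I*√114002299030/10674 + 212 = 212 + I*√114002299030/10674 ≈ 212.0 + 31.632*I)
V - r = -217 - (212 + I*√114002299030/10674) = -217 + (-212 - I*√114002299030/10674) = -429 - I*√114002299030/10674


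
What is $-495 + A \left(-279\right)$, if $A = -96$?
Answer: $26289$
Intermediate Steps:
$-495 + A \left(-279\right) = -495 - -26784 = -495 + 26784 = 26289$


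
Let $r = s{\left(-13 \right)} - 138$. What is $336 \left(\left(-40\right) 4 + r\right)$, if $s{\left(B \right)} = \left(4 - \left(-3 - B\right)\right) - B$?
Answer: $-97776$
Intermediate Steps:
$s{\left(B \right)} = 7$ ($s{\left(B \right)} = \left(4 + \left(3 + B\right)\right) - B = \left(7 + B\right) - B = 7$)
$r = -131$ ($r = 7 - 138 = -131$)
$336 \left(\left(-40\right) 4 + r\right) = 336 \left(\left(-40\right) 4 - 131\right) = 336 \left(-160 - 131\right) = 336 \left(-291\right) = -97776$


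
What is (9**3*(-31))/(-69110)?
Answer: 22599/69110 ≈ 0.32700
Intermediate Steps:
(9**3*(-31))/(-69110) = (729*(-31))*(-1/69110) = -22599*(-1/69110) = 22599/69110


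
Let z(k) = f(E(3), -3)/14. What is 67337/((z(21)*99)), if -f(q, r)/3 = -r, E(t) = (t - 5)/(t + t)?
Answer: -942718/891 ≈ -1058.0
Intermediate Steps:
E(t) = (-5 + t)/(2*t) (E(t) = (-5 + t)/((2*t)) = (-5 + t)*(1/(2*t)) = (-5 + t)/(2*t))
f(q, r) = 3*r (f(q, r) = -(-3)*r = 3*r)
z(k) = -9/14 (z(k) = (3*(-3))/14 = -9*1/14 = -9/14)
67337/((z(21)*99)) = 67337/((-9/14*99)) = 67337/(-891/14) = 67337*(-14/891) = -942718/891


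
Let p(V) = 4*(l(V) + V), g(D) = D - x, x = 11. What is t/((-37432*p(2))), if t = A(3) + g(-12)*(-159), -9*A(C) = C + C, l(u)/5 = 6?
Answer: -10969/14373888 ≈ -0.00076312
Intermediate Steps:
l(u) = 30 (l(u) = 5*6 = 30)
g(D) = -11 + D (g(D) = D - 1*11 = D - 11 = -11 + D)
p(V) = 120 + 4*V (p(V) = 4*(30 + V) = 120 + 4*V)
A(C) = -2*C/9 (A(C) = -(C + C)/9 = -2*C/9)
t = 10969/3 (t = -2/9*3 + (-11 - 12)*(-159) = -⅔ - 23*(-159) = -⅔ + 3657 = 10969/3 ≈ 3656.3)
t/((-37432*p(2))) = 10969/(3*((-37432*(120 + 4*2)))) = 10969/(3*((-37432*(120 + 8)))) = 10969/(3*((-37432*128))) = (10969/3)/(-4791296) = (10969/3)*(-1/4791296) = -10969/14373888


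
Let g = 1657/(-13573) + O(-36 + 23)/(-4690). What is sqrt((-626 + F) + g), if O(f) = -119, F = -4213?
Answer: I*sqrt(8167131061579010)/1299130 ≈ 69.564*I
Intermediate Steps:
g = -879449/9093910 (g = 1657/(-13573) - 119/(-4690) = 1657*(-1/13573) - 119*(-1/4690) = -1657/13573 + 17/670 = -879449/9093910 ≈ -0.096707)
sqrt((-626 + F) + g) = sqrt((-626 - 4213) - 879449/9093910) = sqrt(-4839 - 879449/9093910) = sqrt(-44006309939/9093910) = I*sqrt(8167131061579010)/1299130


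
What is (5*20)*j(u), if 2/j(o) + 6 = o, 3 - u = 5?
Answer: -25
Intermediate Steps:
u = -2 (u = 3 - 1*5 = 3 - 5 = -2)
j(o) = 2/(-6 + o)
(5*20)*j(u) = (5*20)*(2/(-6 - 2)) = 100*(2/(-8)) = 100*(2*(-⅛)) = 100*(-¼) = -25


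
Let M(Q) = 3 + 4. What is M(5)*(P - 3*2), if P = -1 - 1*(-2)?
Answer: -35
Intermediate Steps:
M(Q) = 7
P = 1 (P = -1 + 2 = 1)
M(5)*(P - 3*2) = 7*(1 - 3*2) = 7*(1 - 6) = 7*(-5) = -35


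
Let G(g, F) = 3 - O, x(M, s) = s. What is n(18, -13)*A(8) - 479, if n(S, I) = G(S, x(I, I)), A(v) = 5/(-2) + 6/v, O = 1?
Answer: -965/2 ≈ -482.50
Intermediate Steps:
A(v) = -5/2 + 6/v (A(v) = 5*(-1/2) + 6/v = -5/2 + 6/v)
G(g, F) = 2 (G(g, F) = 3 - 1*1 = 3 - 1 = 2)
n(S, I) = 2
n(18, -13)*A(8) - 479 = 2*(-5/2 + 6/8) - 479 = 2*(-5/2 + 6*(1/8)) - 479 = 2*(-5/2 + 3/4) - 479 = 2*(-7/4) - 479 = -7/2 - 479 = -965/2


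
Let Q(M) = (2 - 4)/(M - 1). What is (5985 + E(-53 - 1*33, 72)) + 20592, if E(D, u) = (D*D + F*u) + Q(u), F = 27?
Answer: 2550105/71 ≈ 35917.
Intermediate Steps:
Q(M) = -2/(-1 + M)
E(D, u) = D² - 2/(-1 + u) + 27*u (E(D, u) = (D*D + 27*u) - 2/(-1 + u) = (D² + 27*u) - 2/(-1 + u) = D² - 2/(-1 + u) + 27*u)
(5985 + E(-53 - 1*33, 72)) + 20592 = (5985 + (-2 + (-1 + 72)*((-53 - 1*33)² + 27*72))/(-1 + 72)) + 20592 = (5985 + (-2 + 71*((-53 - 33)² + 1944))/71) + 20592 = (5985 + (-2 + 71*((-86)² + 1944))/71) + 20592 = (5985 + (-2 + 71*(7396 + 1944))/71) + 20592 = (5985 + (-2 + 71*9340)/71) + 20592 = (5985 + (-2 + 663140)/71) + 20592 = (5985 + (1/71)*663138) + 20592 = (5985 + 663138/71) + 20592 = 1088073/71 + 20592 = 2550105/71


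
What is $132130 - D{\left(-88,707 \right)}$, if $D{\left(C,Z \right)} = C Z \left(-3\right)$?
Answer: $-54518$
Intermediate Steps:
$D{\left(C,Z \right)} = - 3 C Z$
$132130 - D{\left(-88,707 \right)} = 132130 - \left(-3\right) \left(-88\right) 707 = 132130 - 186648 = -54518$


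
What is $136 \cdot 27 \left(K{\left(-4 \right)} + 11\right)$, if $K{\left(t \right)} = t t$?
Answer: $99144$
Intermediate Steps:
$K{\left(t \right)} = t^{2}$
$136 \cdot 27 \left(K{\left(-4 \right)} + 11\right) = 136 \cdot 27 \left(\left(-4\right)^{2} + 11\right) = 136 \cdot 27 \left(16 + 11\right) = 136 \cdot 27 \cdot 27 = 136 \cdot 729 = 99144$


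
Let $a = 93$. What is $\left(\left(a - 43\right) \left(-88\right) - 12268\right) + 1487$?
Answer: $-15181$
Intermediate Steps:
$\left(\left(a - 43\right) \left(-88\right) - 12268\right) + 1487 = \left(\left(93 - 43\right) \left(-88\right) - 12268\right) + 1487 = \left(50 \left(-88\right) - 12268\right) + 1487 = \left(-4400 - 12268\right) + 1487 = -16668 + 1487 = -15181$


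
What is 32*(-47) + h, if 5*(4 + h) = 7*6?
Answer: -7498/5 ≈ -1499.6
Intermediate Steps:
h = 22/5 (h = -4 + (7*6)/5 = -4 + (⅕)*42 = -4 + 42/5 = 22/5 ≈ 4.4000)
32*(-47) + h = 32*(-47) + 22/5 = -1504 + 22/5 = -7498/5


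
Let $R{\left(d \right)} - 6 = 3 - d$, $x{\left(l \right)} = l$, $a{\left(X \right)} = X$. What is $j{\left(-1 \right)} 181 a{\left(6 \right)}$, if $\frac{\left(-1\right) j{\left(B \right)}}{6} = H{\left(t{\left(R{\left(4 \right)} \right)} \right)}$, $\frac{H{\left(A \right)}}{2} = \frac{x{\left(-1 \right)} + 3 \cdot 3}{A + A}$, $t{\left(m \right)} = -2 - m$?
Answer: $\frac{52128}{7} \approx 7446.9$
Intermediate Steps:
$R{\left(d \right)} = 9 - d$ ($R{\left(d \right)} = 6 - \left(-3 + d\right) = 9 - d$)
$H{\left(A \right)} = \frac{8}{A}$ ($H{\left(A \right)} = 2 \frac{-1 + 3 \cdot 3}{A + A} = 2 \frac{-1 + 9}{2 A} = 2 \cdot 8 \frac{1}{2 A} = 2 \frac{4}{A} = \frac{8}{A}$)
$j{\left(B \right)} = \frac{48}{7}$ ($j{\left(B \right)} = - 6 \frac{8}{-2 - \left(9 - 4\right)} = - 6 \frac{8}{-2 - 5} = - 6 \frac{8}{-7} = - 6 \cdot 8 \left(- \frac{1}{7}\right) = \left(-6\right) \left(- \frac{8}{7}\right) = \frac{48}{7}$)
$j{\left(-1 \right)} 181 a{\left(6 \right)} = \frac{48}{7} \cdot 181 \cdot 6 = \frac{8688}{7} \cdot 6 = \frac{52128}{7}$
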